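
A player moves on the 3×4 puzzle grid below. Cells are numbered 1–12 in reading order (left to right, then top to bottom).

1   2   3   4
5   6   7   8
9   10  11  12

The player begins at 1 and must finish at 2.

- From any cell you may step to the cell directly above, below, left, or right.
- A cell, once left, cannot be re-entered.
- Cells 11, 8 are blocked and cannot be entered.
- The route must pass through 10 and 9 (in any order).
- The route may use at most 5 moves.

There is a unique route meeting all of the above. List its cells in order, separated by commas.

Any route must reach 10 and 9 and still end at 2 within 5 moves, so the order of the required stops is forced.
Route from 1: down 2 to 9, right 1 to 10, up 2 to 2 — 5 moves in all.
Check: all required cells visited; 5 ≤ 5 moves.

1, 5, 9, 10, 6, 2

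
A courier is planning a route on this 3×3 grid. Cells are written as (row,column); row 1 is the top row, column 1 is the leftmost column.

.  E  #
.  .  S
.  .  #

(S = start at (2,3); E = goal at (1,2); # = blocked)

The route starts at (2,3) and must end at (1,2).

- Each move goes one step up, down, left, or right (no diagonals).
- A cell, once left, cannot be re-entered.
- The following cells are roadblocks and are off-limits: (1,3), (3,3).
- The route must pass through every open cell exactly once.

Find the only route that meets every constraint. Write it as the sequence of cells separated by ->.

(2,3) -> (2,2) -> (3,2) -> (3,1) -> (2,1) -> (1,1) -> (1,2)

Need to visit all 7 open cells exactly once, starting at (2,3) and ending at (1,2).
Cell (3,1) has only two open neighbours ((2,1) and (3,2)), so the path must pass straight through it: one of those is the cell it's entered from and the other is where it exits.
Route from (2,3): left to (2,2), down to (3,2), left to (3,1), 2× up (reaching (1,1)), right to (1,2) — 6 moves in all.
Check: all 7 open cells covered.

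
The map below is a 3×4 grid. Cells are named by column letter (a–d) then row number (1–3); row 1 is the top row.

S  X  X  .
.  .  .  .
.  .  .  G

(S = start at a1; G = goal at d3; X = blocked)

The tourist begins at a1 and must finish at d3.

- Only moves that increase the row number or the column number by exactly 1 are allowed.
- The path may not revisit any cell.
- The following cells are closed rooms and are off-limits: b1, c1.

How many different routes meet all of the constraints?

4

A right/down-only route from a1 to d3 makes exactly 2 down-moves and 3 right-moves in some order.
With no other constraints that would be C(5,2) = 10 routes.
Subtract routes through each blocked cell (inclusion–exclusion for overlaps): − through b1: 6 − through c1: 3 + through b1&c1: 3 → 4.
That gives 4 routes.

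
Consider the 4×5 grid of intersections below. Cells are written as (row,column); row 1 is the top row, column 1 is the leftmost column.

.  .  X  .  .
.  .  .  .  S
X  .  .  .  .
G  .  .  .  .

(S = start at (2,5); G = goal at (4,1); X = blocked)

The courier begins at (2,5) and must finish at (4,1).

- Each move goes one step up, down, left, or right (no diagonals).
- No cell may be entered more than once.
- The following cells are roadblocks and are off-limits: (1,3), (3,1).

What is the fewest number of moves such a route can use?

6

The Manhattan distance from (2,5) to (4,1) is |2−4| + |5−1| = 6, so at least 6 moves are needed.
A route of 6 moves achieves this: (2,5) → (3,5) → (4,5) → (4,4) → (4,3) → (4,2) → (4,1).
Since 6 matches the lower bound, it is optimal.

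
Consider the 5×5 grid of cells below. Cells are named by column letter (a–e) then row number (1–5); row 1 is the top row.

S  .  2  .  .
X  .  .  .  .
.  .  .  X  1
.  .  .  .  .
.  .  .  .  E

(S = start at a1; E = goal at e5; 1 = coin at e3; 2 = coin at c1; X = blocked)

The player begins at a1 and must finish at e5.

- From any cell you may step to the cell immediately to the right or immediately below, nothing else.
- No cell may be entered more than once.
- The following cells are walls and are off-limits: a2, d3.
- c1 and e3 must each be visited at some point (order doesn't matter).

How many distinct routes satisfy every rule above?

3

A right/down-only route from a1 to e5 makes exactly 4 down-moves and 4 right-moves in some order.
With no other constraints that would be C(8,4) = 70 routes.
A monotone route can only reach the required cells in the order c1, e3, so split there and multiply the segment counts (each segment already excludes blocked cells): a1→c1: 1; c1→e3: 3; e3→e5: 1; product = 3.
That gives 3 routes.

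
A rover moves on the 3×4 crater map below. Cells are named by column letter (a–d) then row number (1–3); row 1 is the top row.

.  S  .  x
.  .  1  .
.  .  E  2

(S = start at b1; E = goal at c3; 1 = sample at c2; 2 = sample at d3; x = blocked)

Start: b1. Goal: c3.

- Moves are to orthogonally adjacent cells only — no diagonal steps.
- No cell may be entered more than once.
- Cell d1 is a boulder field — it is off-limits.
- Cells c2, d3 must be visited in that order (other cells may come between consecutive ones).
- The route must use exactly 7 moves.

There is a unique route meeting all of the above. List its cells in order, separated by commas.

b1, a1, a2, b2, c2, d2, d3, c3

The waypoints must appear in the order c2, d3, with no cell reused.
Route from b1: left 1 to a1, down 1 to a2, right 3 to d2, down 1 to d3, left 1 to c3 — 7 moves in all.
Check: order respected (1 at step 4, 2 at step 6); 7 moves as required.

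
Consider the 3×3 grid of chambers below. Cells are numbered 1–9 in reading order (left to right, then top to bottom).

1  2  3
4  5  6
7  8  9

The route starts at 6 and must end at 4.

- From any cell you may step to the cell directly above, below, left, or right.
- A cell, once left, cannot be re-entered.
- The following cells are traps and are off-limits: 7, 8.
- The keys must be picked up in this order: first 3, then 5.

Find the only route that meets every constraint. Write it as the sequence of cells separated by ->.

6 -> 3 -> 2 -> 5 -> 4

The waypoints must appear in the order 3, 5, with no cell reused.
Route from 6: up 1 to 3, left 1 to 2, down 1 to 5, left 1 to 4 — 4 moves in all.
Check: order respected (3 at step 1, 5 at step 3).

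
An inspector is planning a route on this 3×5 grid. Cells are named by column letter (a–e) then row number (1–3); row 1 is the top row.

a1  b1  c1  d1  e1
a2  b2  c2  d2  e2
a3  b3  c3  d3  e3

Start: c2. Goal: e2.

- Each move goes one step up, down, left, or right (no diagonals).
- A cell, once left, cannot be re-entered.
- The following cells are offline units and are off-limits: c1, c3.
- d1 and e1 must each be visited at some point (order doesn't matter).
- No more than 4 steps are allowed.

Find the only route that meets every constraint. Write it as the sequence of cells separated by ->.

The budget equals the shortest possible length, so every move has to be on a shortest route through the required cells.
Route from c2: right 1 to d2, up 1 to d1, right 1 to e1, down 1 to e2 — 4 moves in all.
Check: all required cells visited; 4 ≤ 4 moves.

c2 -> d2 -> d1 -> e1 -> e2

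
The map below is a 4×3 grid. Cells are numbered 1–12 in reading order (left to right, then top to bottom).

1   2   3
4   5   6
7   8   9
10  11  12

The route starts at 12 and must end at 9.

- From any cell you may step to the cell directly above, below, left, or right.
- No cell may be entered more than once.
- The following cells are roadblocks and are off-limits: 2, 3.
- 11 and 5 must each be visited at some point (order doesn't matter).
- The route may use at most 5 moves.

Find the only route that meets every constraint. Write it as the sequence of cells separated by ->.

12 -> 11 -> 8 -> 5 -> 6 -> 9

Any route must reach 11 and 5 and still end at 9 within 5 moves, so the order of the required stops is forced.
Route from 12: left to 11, 2× up (reaching 5), right to 6, down to 9 — 5 moves in all.
Check: all required cells visited; 5 ≤ 5 moves.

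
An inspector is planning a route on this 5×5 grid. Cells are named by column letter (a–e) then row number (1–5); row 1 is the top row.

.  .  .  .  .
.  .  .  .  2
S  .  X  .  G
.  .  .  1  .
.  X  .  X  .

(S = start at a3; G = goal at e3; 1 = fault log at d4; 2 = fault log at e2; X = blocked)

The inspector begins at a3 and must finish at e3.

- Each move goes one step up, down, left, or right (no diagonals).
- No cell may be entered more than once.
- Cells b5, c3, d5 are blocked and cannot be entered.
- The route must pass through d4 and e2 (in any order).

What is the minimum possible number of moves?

Any route passes through d4 and e2 in some order between a3 and e3. Summing Manhattan distances along each leg and taking the cheapest ordering (a3 → d4 → e2 → e3) gives a lower bound of 4 + 3 + 1 = 8 moves.
A route of 8 moves achieves this: a3 → a4 → b4 → c4 → d4 → d3 → d2 → e2 → e3.
Since 8 matches the lower bound, it is optimal.

8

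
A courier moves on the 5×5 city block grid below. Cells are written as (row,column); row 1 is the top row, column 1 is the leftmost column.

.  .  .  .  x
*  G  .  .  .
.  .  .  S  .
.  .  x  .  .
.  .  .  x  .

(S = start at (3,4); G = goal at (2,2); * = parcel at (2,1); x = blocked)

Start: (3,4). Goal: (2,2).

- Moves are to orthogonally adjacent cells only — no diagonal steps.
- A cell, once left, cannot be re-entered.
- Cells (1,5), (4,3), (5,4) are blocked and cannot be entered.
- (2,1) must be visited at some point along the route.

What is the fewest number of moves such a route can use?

5

Any route passes through (2,1) somewhere between (3,4) and (2,2). Summing Manhattan distances along the two legs ((3,4) → (2,1) → (2,2)) gives a lower bound of 4 + 1 = 5 moves.
A route of 5 moves achieves this: (3,4) → (3,3) → (3,2) → (3,1) → (2,1) → (2,2).
Since 5 matches the lower bound, it is optimal.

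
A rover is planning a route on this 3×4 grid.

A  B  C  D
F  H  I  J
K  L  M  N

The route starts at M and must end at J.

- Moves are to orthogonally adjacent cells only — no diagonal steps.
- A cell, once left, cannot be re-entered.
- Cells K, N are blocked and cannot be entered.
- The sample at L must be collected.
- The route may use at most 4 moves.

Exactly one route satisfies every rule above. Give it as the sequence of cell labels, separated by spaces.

M L H I J

The 4-move cap with required stops at L leaves no slack for detours.
Route from M: left to L, up to H, 2× right (reaching J) — 4 moves in all.
Check: all required cells visited; 4 ≤ 4 moves.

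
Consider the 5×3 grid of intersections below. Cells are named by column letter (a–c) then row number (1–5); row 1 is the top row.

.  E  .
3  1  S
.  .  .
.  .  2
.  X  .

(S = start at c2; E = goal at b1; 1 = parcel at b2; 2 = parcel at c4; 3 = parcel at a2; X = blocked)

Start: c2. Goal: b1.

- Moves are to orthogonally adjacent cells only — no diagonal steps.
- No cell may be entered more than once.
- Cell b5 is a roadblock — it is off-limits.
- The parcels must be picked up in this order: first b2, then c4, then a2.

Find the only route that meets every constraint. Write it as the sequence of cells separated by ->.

The waypoints must appear in the order b2, c4, a2, with no cell reused.
Route from c2: left 1 to b2, down 1 to b3, right 1 to c3, down 1 to c4, left 2 to a4, up 3 to a1, right 1 to b1 — 10 moves in all.
Check: order respected (1 at step 1, 2 at step 4, 3 at step 8).

c2 -> b2 -> b3 -> c3 -> c4 -> b4 -> a4 -> a3 -> a2 -> a1 -> b1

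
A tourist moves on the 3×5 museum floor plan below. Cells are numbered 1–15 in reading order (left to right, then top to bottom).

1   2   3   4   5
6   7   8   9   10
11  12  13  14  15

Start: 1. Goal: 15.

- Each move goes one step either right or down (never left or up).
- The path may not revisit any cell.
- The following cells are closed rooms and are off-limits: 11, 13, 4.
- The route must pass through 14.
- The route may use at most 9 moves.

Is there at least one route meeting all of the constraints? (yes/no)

yes

One route that works: 1 → 6 → 7 → 8 → 9 → 14 → 15.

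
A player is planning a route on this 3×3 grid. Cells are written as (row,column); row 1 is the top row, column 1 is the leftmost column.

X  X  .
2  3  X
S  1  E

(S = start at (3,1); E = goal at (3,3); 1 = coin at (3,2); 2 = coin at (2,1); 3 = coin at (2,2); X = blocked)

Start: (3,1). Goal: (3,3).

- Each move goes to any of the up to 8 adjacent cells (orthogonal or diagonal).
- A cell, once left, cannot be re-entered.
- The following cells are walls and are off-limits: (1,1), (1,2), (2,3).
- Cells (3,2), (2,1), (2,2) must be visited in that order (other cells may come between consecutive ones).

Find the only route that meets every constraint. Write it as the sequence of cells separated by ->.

(3,1) -> (3,2) -> (2,1) -> (2,2) -> (3,3)

The waypoints must appear in the order (3,2), (2,1), (2,2), with no cell reused.
Route from (3,1): right 1 to (3,2), up-left 1 to (2,1), right 1 to (2,2), down-right 1 to (3,3) — 4 moves in all.
Check: order respected (1 at step 1, 2 at step 2, 3 at step 3).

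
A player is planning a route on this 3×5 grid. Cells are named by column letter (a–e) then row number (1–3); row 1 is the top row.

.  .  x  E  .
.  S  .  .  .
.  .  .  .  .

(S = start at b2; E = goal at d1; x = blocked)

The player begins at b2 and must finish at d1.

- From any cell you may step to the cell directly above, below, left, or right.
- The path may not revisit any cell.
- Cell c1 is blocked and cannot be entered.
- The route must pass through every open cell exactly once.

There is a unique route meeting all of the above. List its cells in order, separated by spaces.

Need to visit all 14 open cells exactly once, starting at b2 and ending at d1.
Cell a1 has only two open neighbours (a2 and b1), so the path must pass straight through it: one of those is the cell it's entered from and the other is where it exits.
Route from b2: up 1 to b1, left 1 to a1, down 2 to a3, right 2 to c3, up 1 to c2, right 1 to d2, down 1 to d3, right 1 to e3, up 2 to e1, left 1 to d1 — 13 moves in all.
Check: all 14 open cells covered.

b2 b1 a1 a2 a3 b3 c3 c2 d2 d3 e3 e2 e1 d1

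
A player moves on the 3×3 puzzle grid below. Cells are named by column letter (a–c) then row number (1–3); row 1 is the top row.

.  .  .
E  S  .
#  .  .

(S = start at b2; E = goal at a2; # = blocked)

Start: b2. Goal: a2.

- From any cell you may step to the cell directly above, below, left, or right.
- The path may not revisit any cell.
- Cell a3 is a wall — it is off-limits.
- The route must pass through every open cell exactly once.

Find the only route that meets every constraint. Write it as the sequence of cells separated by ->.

b2 -> b3 -> c3 -> c2 -> c1 -> b1 -> a1 -> a2

Need to visit all 8 open cells exactly once, starting at b2 and ending at a2.
Cell a1 has only two open neighbours (a2 and b1), so the path must pass straight through it: one of those is the cell it's entered from and the other is where it exits.
Route from b2: down to b3, right to c3, 2× up (reaching c1), 2× left (reaching a1), down to a2 — 7 moves in all.
Check: all 8 open cells covered.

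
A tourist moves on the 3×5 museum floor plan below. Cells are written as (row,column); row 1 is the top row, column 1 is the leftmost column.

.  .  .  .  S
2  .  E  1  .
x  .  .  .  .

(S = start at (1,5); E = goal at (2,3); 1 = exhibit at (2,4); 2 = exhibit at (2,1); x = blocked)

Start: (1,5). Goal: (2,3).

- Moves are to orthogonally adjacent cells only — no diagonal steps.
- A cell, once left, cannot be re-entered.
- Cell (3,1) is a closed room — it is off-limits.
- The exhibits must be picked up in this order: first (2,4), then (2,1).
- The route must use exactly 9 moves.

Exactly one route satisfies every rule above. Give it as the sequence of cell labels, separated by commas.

The waypoints must appear in the order (2,4), (2,1), with no cell reused.
Route from (1,5): down to (2,5), left to (2,4), up to (1,4), 3× left (reaching (1,1)), down to (2,1), 2× right (reaching (2,3)) — 9 moves in all.
Check: order respected (1 at step 2, 2 at step 7); 9 moves as required.

(1,5), (2,5), (2,4), (1,4), (1,3), (1,2), (1,1), (2,1), (2,2), (2,3)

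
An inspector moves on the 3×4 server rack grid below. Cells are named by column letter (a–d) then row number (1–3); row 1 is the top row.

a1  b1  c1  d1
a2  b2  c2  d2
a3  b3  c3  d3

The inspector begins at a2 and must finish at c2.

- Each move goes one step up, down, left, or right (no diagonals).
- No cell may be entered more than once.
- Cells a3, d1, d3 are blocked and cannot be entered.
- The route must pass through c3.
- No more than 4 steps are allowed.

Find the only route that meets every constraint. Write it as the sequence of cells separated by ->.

a2 -> b2 -> b3 -> c3 -> c2

The budget equals the shortest possible length, so every move has to be on a shortest route through the required cells.
Route from a2: right 1 to b2, down 1 to b3, right 1 to c3, up 1 to c2 — 4 moves in all.
Check: all required cells visited; 4 ≤ 4 moves.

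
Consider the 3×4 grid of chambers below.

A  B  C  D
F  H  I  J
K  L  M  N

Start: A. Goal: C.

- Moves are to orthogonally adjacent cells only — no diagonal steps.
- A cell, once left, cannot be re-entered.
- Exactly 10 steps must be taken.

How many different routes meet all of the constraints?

Need simple routes of exactly 10 moves from A to C (Manhattan distance 2, so 4 moves are spent on a detour and 4 undoing it).
Enumerating: A F K L H I M N J D C | A F K L M N J I H B C | A B H F K L M I J D C | A B H F K L M N J D C | A B H F K L M N J I C.
That gives 5 routes.

5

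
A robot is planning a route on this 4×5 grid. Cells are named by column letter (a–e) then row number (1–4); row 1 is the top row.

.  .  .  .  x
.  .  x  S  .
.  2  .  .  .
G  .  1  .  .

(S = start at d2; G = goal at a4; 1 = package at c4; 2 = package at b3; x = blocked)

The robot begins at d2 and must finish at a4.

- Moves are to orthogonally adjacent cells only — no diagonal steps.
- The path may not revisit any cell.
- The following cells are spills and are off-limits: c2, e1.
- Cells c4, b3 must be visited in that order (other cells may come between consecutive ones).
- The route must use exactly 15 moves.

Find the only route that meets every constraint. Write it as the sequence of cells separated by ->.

d2 -> e2 -> e3 -> e4 -> d4 -> d3 -> c3 -> c4 -> b4 -> b3 -> b2 -> b1 -> a1 -> a2 -> a3 -> a4

The waypoints must appear in the order c4, b3, with no cell reused.
Route from d2: right 1 to e2, down 2 to e4, left 1 to d4, up 1 to d3, left 1 to c3, down 1 to c4, left 1 to b4, up 3 to b1, left 1 to a1, down 3 to a4 — 15 moves in all.
Check: order respected (1 at step 7, 2 at step 9); 15 moves as required.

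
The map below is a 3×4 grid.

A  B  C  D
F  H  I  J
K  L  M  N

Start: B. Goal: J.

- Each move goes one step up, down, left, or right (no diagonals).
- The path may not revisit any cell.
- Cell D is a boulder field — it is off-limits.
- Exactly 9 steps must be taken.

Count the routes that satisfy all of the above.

Need simple routes of exactly 9 moves from B to J (Manhattan distance 3, so 3 moves are spent on a detour and 3 undoing it).
Enumerating: B A F K L H I M N J | B C I H F K L M N J.
That gives 2 routes.

2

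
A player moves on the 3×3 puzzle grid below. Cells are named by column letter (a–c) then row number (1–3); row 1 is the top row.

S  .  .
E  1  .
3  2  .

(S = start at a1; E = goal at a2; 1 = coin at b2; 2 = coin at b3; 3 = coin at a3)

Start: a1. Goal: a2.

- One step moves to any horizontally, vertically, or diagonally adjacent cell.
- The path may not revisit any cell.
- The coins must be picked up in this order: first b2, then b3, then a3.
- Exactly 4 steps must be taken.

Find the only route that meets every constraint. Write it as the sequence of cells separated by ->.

The waypoints must appear in the order b2, b3, a3, with no cell reused.
Route from a1: down-right to b2, down to b3, left to a3, up to a2 — 4 moves in all.
Check: order respected (1 at step 1, 2 at step 2, 3 at step 3); 4 moves as required.

a1 -> b2 -> b3 -> a3 -> a2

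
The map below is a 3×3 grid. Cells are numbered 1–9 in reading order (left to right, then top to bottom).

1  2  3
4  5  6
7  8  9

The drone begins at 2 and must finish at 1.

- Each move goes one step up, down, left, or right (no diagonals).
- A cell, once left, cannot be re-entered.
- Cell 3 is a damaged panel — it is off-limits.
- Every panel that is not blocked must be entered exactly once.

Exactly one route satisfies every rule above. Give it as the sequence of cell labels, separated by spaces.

2 5 6 9 8 7 4 1

Need to visit all 8 open cells exactly once, starting at 2 and ending at 1.
Cell 6 has only two open neighbours (9 and 5), so the path must pass straight through it: one of those is the cell it's entered from and the other is where it exits.
Route from 2: down 1 to 5, right 1 to 6, down 1 to 9, left 2 to 7, up 2 to 1 — 7 moves in all.
Check: all 8 open cells covered.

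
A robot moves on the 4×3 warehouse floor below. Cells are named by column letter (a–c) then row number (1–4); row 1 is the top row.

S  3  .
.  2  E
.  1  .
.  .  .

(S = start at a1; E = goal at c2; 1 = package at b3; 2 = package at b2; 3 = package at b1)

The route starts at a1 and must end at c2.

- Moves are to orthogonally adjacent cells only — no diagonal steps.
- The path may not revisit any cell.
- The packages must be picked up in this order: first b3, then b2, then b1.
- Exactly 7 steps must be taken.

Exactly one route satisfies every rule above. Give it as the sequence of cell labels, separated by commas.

a1, a2, a3, b3, b2, b1, c1, c2

The waypoints must appear in the order b3, b2, b1, with no cell reused.
Route from a1: 2× down (reaching a3), right to b3, 2× up (reaching b1), right to c1, down to c2 — 7 moves in all.
Check: order respected (1 at step 3, 2 at step 4, 3 at step 5); 7 moves as required.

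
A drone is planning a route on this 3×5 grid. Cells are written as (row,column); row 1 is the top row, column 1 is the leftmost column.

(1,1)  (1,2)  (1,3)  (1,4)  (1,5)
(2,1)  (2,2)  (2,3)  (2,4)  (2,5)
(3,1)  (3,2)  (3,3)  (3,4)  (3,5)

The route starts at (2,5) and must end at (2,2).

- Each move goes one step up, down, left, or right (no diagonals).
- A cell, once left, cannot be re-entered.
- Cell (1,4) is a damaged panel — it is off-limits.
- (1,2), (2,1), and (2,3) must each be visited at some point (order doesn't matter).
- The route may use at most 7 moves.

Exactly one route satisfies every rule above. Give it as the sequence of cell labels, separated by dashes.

Any route must reach (1,2), (2,1), and (2,3) and still end at (2,2) within 7 moves, so the order of the required stops is forced.
Route from (2,5): 2× left (reaching (2,3)), up to (1,3), 2× left (reaching (1,1)), down to (2,1), right to (2,2) — 7 moves in all.
Check: all required cells visited; 7 ≤ 7 moves.

(2,5) - (2,4) - (2,3) - (1,3) - (1,2) - (1,1) - (2,1) - (2,2)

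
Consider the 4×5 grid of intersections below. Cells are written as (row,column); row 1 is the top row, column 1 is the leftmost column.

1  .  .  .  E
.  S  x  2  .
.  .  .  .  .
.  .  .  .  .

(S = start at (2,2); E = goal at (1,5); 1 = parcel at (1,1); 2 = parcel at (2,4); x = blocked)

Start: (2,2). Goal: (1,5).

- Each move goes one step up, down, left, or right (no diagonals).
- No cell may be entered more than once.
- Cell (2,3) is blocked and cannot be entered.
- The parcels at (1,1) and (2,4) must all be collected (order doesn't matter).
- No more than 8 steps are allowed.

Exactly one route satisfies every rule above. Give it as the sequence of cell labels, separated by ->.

Any route must reach (1,1) and (2,4) and still end at (1,5) within 8 moves, so the order of the required stops is forced.
Route from (2,2): left 1 to (2,1), up 1 to (1,1), right 3 to (1,4), down 1 to (2,4), right 1 to (2,5), up 1 to (1,5) — 8 moves in all.
Check: all required cells visited; 8 ≤ 8 moves.

(2,2) -> (2,1) -> (1,1) -> (1,2) -> (1,3) -> (1,4) -> (2,4) -> (2,5) -> (1,5)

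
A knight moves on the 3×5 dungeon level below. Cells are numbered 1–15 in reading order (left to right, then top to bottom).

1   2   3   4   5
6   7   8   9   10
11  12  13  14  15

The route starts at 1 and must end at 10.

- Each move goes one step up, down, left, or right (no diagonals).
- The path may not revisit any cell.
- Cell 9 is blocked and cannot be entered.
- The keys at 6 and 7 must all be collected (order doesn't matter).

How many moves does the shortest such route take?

Any route passes through 6 and 7 in some order between 1 and 10. Summing Manhattan distances along each leg and taking the cheapest ordering (1 → 6 → 7 → 10) gives a lower bound of 1 + 1 + 3 = 5 moves.
That bound ignores the blocked cells. Measuring each leg by the fewest moves that actually steer around them (1→6: 1; 6→7: 1; 7→10: 5) raises the lower bound to 7.
A route of 7 moves exists: 1 → 6 → 7 → 2 → 3 → 4 → 5 → 10.
Since 7 matches that lower bound, it is optimal.

7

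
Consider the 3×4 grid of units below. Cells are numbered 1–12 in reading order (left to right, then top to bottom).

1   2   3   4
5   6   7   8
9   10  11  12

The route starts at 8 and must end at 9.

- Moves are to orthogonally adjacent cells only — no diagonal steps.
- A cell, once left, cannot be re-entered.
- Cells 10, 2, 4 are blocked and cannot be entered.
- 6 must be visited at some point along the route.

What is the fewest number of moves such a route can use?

4

Any route passes through 6 somewhere between 8 and 9. Summing Manhattan distances along the two legs (8 → 6 → 9) gives a lower bound of 2 + 2 = 4 moves.
A route of 4 moves achieves this: 8 → 7 → 6 → 5 → 9.
Since 4 matches the lower bound, it is optimal.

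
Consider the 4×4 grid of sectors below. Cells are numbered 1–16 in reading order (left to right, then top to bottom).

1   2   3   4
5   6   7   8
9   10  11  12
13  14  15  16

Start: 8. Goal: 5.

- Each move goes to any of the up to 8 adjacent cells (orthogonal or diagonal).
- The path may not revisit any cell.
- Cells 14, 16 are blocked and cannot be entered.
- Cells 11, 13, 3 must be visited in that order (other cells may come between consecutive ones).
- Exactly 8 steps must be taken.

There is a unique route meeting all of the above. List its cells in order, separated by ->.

The waypoints must appear in the order 11, 13, 3, with no cell reused.
Route from 8: down-left to 11, left to 10, down-left to 13, up to 9, 2× up-right (reaching 3), left to 2, down-left to 5 — 8 moves in all.
Check: order respected (11 at step 1, 13 at step 3, 3 at step 6); 8 moves as required.

8 -> 11 -> 10 -> 13 -> 9 -> 6 -> 3 -> 2 -> 5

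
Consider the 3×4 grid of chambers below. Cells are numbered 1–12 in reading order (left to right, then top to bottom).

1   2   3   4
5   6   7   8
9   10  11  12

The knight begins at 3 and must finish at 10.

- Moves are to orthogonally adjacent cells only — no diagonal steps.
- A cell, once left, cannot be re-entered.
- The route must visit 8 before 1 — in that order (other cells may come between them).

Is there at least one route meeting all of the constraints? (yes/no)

yes

One route that works: 3 → 4 → 8 → 7 → 6 → 2 → 1 → 5 → 9 → 10.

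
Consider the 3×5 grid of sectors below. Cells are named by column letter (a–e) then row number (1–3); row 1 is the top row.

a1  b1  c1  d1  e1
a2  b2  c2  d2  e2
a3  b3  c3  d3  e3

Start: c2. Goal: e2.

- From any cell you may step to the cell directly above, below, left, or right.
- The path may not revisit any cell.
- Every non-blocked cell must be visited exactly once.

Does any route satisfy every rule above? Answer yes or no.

Colour the cells like a checkerboard: each orthogonal step flips colour, so a Hamiltonian route alternates colours. Here there are 8 cells of one colour and 7 of the other, with start on the same colour as the goal — the counts and endpoints can't be arranged into an alternating sequence of length 15, so no Hamiltonian route exists.

no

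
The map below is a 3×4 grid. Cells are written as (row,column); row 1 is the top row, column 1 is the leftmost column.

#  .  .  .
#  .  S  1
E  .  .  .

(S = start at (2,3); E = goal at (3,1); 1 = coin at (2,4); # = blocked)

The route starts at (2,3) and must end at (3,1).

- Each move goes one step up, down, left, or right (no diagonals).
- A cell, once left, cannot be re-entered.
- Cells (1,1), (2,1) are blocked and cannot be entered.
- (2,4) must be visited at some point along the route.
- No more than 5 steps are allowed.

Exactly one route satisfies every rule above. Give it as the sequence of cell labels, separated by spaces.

(2,3) (2,4) (3,4) (3,3) (3,2) (3,1)

The 5-move cap with required stops at (2,4) leaves no slack for detours.
Route from (2,3): right to (2,4), down to (3,4), 3× left (reaching (3,1)) — 5 moves in all.
Check: all required cells visited; 5 ≤ 5 moves.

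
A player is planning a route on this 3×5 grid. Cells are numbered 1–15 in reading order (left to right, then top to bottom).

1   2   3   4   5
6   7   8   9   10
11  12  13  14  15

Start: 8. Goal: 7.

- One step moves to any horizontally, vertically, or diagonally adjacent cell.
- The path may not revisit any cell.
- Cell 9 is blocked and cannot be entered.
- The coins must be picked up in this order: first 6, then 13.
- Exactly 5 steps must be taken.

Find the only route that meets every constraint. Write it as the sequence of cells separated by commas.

The waypoints must appear in the order 6, 13, with no cell reused.
Route from 8: up-left to 2, down-left to 6, down-right to 12, right to 13, up-left to 7 — 5 moves in all.
Check: order respected (6 at step 2, 13 at step 4); 5 moves as required.

8, 2, 6, 12, 13, 7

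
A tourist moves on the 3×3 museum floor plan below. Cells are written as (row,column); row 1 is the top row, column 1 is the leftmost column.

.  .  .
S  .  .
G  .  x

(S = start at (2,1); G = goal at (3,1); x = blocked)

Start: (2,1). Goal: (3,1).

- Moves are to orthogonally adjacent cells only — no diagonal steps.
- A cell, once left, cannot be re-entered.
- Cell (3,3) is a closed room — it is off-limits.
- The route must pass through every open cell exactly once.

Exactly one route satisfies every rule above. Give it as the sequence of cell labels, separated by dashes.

(2,1) - (1,1) - (1,2) - (1,3) - (2,3) - (2,2) - (3,2) - (3,1)

Need to visit all 8 open cells exactly once, starting at (2,1) and ending at (3,1).
Cell (3,2) has only two open neighbours ((2,2) and (3,1)), so the path must pass straight through it: one of those is the cell it's entered from and the other is where it exits.
Route from (2,1): up to (1,1), 2× right (reaching (1,3)), down to (2,3), left to (2,2), down to (3,2), left to (3,1) — 7 moves in all.
Check: all 8 open cells covered.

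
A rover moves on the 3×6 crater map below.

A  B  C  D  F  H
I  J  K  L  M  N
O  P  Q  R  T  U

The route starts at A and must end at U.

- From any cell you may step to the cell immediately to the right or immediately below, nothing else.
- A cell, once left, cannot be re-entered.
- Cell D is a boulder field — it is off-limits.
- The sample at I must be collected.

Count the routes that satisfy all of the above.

A right/down-only route from A to U makes exactly 2 down-moves and 5 right-moves in some order.
With no other constraints that would be C(7,2) = 21 routes.
Split at I and multiply the segment counts (each segment already excludes blocked cells): A→I: 1; I→U: 6; product = 6.
That gives 6 routes.

6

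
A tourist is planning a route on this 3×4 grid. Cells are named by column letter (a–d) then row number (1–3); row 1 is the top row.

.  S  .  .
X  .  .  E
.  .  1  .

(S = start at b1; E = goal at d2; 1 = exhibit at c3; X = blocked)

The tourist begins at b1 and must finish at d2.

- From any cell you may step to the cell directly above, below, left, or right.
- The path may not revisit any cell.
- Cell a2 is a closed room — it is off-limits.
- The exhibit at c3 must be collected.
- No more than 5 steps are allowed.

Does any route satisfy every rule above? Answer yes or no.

yes

One route that works: b1 → b2 → b3 → c3 → c2 → d2.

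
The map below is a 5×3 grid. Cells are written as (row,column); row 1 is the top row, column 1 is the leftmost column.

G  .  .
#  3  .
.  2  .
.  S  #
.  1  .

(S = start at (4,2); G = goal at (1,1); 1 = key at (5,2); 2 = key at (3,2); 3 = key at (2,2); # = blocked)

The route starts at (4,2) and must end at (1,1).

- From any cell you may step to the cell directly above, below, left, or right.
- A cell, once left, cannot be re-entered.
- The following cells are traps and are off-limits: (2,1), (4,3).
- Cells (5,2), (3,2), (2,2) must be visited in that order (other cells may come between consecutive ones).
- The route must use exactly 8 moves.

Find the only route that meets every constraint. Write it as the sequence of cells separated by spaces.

The waypoints must appear in the order (5,2), (3,2), (2,2), with no cell reused.
Route from (4,2): down to (5,2), left to (5,1), 2× up (reaching (3,1)), right to (3,2), 2× up (reaching (1,2)), left to (1,1) — 8 moves in all.
Check: order respected (1 at step 1, 2 at step 5, 3 at step 6); 8 moves as required.

(4,2) (5,2) (5,1) (4,1) (3,1) (3,2) (2,2) (1,2) (1,1)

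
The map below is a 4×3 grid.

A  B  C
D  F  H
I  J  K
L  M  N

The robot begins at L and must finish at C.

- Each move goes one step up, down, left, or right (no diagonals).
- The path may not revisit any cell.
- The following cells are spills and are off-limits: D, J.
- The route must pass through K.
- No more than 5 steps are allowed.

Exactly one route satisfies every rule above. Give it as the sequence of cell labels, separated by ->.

L -> M -> N -> K -> H -> C

Any route must reach K and still end at C within 5 moves, so the order of the required stops is forced.
Route from L: right 2 to N, up 3 to C — 5 moves in all.
Check: all required cells visited; 5 ≤ 5 moves.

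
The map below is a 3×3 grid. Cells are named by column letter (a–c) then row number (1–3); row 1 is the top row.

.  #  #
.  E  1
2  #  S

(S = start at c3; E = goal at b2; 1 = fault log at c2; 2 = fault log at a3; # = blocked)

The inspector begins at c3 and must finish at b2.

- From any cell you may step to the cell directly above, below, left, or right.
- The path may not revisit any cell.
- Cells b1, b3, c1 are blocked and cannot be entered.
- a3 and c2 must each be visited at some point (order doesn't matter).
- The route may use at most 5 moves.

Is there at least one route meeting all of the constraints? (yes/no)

a3 must be visited but has only one open neighbour (a2), and it is neither the start nor the goal — the route would have to enter and leave through a2, re-entering it.

no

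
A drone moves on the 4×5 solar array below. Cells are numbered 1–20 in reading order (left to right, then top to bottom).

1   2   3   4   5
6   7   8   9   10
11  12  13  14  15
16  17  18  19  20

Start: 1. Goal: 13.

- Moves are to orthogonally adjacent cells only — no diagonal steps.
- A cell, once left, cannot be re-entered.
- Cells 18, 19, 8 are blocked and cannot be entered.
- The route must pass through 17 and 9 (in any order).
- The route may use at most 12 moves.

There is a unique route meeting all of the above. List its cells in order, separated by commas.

1, 6, 11, 16, 17, 12, 7, 2, 3, 4, 9, 14, 13

Any route must reach 17 and 9 and still end at 13 within 12 moves, so the order of the required stops is forced.
Route from 1: down 3 to 16, right 1 to 17, up 3 to 2, right 2 to 4, down 2 to 14, left 1 to 13 — 12 moves in all.
Check: all required cells visited; 12 ≤ 12 moves.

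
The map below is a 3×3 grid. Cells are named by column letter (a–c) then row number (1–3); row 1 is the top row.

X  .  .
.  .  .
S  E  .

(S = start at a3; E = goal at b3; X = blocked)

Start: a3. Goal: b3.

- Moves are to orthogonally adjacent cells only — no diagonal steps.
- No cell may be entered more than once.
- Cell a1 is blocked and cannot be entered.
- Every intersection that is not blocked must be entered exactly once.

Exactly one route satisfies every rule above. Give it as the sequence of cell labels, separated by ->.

a3 -> a2 -> b2 -> b1 -> c1 -> c2 -> c3 -> b3

Need to visit all 8 open cells exactly once, starting at a3 and ending at b3.
Cell c3 has only two open neighbours (c2 and b3), so the path must pass straight through it: one of those is the cell it's entered from and the other is where it exits.
Route from a3: up to a2, right to b2, up to b1, right to c1, 2× down (reaching c3), left to b3 — 7 moves in all.
Check: all 8 open cells covered.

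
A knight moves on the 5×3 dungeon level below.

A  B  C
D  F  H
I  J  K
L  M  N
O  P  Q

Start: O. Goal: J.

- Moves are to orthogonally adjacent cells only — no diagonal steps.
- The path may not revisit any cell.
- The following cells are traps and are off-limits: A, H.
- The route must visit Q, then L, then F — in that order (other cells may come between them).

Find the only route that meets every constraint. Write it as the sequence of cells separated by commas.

O, P, Q, N, M, L, I, D, F, J

The waypoints must appear in the order Q, L, F, with no cell reused.
Route from O: right 2 to Q, up 1 to N, left 2 to L, up 2 to D, right 1 to F, down 1 to J — 9 moves in all.
Check: order respected (Q at step 2, L at step 5, F at step 8).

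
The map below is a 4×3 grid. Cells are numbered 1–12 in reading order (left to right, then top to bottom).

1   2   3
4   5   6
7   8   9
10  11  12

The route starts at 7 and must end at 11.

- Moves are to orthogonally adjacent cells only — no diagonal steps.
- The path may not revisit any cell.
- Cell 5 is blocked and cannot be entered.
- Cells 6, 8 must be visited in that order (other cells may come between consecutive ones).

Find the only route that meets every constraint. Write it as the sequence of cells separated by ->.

7 -> 4 -> 1 -> 2 -> 3 -> 6 -> 9 -> 8 -> 11

The waypoints must appear in the order 6, 8, with no cell reused.
Route from 7: up 2 to 1, right 2 to 3, down 2 to 9, left 1 to 8, down 1 to 11 — 8 moves in all.
Check: order respected (6 at step 5, 8 at step 7).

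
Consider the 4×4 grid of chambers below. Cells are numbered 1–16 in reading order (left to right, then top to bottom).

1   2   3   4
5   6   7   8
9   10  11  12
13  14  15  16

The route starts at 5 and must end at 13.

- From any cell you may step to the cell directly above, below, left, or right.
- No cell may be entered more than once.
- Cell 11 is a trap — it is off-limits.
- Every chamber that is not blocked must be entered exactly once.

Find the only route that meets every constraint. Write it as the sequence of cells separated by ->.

Need to visit all 15 open cells exactly once, starting at 5 and ending at 13.
Cell 16 has only two open neighbours (12 and 15), so the path must pass straight through it: one of those is the cell it's entered from and the other is where it exits.
Route from 5: up 1 to 1, right 1 to 2, down 1 to 6, right 1 to 7, up 1 to 3, right 1 to 4, down 3 to 16, left 2 to 14, up 1 to 10, left 1 to 9, down 1 to 13 — 14 moves in all.
Check: all 15 open cells covered.

5 -> 1 -> 2 -> 6 -> 7 -> 3 -> 4 -> 8 -> 12 -> 16 -> 15 -> 14 -> 10 -> 9 -> 13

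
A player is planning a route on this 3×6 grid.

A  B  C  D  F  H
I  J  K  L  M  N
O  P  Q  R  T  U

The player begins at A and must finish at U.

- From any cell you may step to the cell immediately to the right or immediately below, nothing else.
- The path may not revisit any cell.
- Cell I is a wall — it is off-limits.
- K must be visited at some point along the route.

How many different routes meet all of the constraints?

8

A right/down-only route from A to U makes exactly 2 down-moves and 5 right-moves in some order.
With no other constraints that would be C(7,2) = 21 routes.
Split at K and multiply the segment counts (each segment already excludes blocked cells): A→K: 2; K→U: 4; product = 8.
That gives 8 routes.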